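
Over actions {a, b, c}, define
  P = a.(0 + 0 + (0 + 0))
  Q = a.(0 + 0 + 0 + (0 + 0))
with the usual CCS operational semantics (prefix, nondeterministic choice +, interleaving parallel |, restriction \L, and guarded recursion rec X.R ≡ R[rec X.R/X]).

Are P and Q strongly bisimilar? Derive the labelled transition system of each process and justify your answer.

LTS(P): 2 reachable states
  m0 = a.(0 + 0 + (0 + 0)) ⊢ ··a··> m1
  m1 = 0 + 0 + (0 + 0) ⊢ stopped
LTS(Q): 2 reachable states
  n0 = a.(0 + 0 + 0 + (0 + 0)) ⊢ ··a··> n1
  n1 = 0 + 0 + 0 + (0 + 0) ⊢ stopped
Coarsest stable partition (strong bisimilarity classes):
  B0 = {m0, n0}
  B1 = {m1, n1}
m0 ∈ B0, n0 ∈ B0 → same block

P ~ Q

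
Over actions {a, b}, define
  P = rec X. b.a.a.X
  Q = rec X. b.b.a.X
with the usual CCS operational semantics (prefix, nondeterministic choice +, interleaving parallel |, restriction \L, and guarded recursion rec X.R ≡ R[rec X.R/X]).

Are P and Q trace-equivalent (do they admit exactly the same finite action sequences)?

NO — witness ⟨ba⟩

Reachable graph of P (3 states):
  u0 = rec X. b.a.a.X | -b-> u1
  u1 = a.a.(rec X. b.a.a.X) | -a-> u2
  u2 = a.(rec X. b.a.a.X) | -a-> u0
Reachable graph of Q (3 states):
  v0 = rec X. b.b.a.X | -b-> v1
  v1 = b.a.(rec X. b.b.a.X) | -b-> v2
  v2 = a.(rec X. b.b.a.X) | -a-> v0
Run σ = ⟨ba⟩ on P: start {u0}
  step 1 (b): {u1}
  step 2 (a): {u2}
  — P admits the full trace.
Run σ = ⟨ba⟩ on Q: start {v0}
  step 1 (b): {v1}
  step 2 (a): ∅  — Q cannot continue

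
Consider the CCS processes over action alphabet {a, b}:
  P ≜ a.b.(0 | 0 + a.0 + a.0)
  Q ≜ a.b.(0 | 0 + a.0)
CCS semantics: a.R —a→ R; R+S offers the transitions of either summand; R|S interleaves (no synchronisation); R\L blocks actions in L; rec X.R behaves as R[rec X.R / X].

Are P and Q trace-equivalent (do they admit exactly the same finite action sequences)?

Reachable graph of P (4 states):
  m0 = a.b.(0 | 0 + a.0 + a.0) has moves =a=> m1
  m1 = b.(0 | 0 + a.0 + a.0) has moves =b=> m2
  m2 = 0 | 0 + a.0 + a.0 has moves =a=> m3
  m3 = 0 has moves deadlocked
Reachable graph of Q (4 states):
  n0 = a.b.(0 | 0 + a.0) has moves =a=> n1
  n1 = b.(0 | 0 + a.0) has moves =b=> n2
  n2 = 0 | 0 + a.0 has moves =a=> n3
  n3 = 0 has moves deadlocked
Bisimilarity quotient blocks:
  B0 = {m0, n0}
  B1 = {m1, n1}
  B2 = {m2, n2}
  B3 = {m3, n3}
m0 ∈ B0, n0 ∈ B0 → same block
Bisimilar ⇒ trace-equivalent.

YES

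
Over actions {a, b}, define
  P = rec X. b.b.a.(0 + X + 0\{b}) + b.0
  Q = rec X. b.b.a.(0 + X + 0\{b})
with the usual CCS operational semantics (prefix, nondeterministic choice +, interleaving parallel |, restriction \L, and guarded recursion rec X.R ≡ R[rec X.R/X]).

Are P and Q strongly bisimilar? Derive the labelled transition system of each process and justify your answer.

P ≁ Q

P's transition system — 5 states:
  s0 = rec X. b.b.a.(0 + X + 0\{b}) + b.0 → --b--▸ s1, --b--▸ s2
  s1 = 0 → deadlocked
  s2 = b.a.(0 + (rec X. b.b.a.(0 + X + 0\{b}) + b.0) + 0\{b}) → --b--▸ s3
  s3 = a.(0 + (rec X. b.b.a.(0 + X + 0\{b}) + b.0) + 0\{b}) → --a--▸ s4
  s4 = 0 + (rec X. b.b.a.(0 + X + 0\{b}) + b.0) + 0\{b} → --b--▸ s1, --b--▸ s2
Q's transition system — 4 states:
  t0 = rec X. b.b.a.(0 + X + 0\{b}) → --b--▸ t1
  t1 = b.a.(0 + (rec X. b.b.a.(0 + X + 0\{b})) + 0\{b}) → --b--▸ t2
  t2 = a.(0 + (rec X. b.b.a.(0 + X + 0\{b})) + 0\{b}) → --a--▸ t3
  t3 = 0 + (rec X. b.b.a.(0 + X + 0\{b})) + 0\{b} → --b--▸ t1
Bisimilarity quotient blocks:
  B0 = {s0, s4}
  B1 = {s2}
  B2 = {s3}
  B3 = {s1}
  B4 = {t0, t3}
  B5 = {t1}
  B6 = {t2}
s0 ∈ B0, t0 ∈ B4 → different blocks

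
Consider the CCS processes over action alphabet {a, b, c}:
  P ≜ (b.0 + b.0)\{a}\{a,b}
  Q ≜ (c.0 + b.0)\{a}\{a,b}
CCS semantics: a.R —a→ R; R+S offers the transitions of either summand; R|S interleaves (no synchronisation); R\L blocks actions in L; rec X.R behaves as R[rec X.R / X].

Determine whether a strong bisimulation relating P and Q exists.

NO

LTS(P): 1 reachable states
  p0 = (b.0 + b.0)\{a}\{a,b} has moves ∅
LTS(Q): 2 reachable states
  q0 = (c.0 + b.0)\{a}\{a,b} has moves ··c··> q1
  q1 = 0\{a}\{a,b} has moves ∅
Partition-refinement fixed point:
  B0 = {p0, q1}
  B1 = {q0}
p0 ∈ B0, q0 ∈ B1 → different blocks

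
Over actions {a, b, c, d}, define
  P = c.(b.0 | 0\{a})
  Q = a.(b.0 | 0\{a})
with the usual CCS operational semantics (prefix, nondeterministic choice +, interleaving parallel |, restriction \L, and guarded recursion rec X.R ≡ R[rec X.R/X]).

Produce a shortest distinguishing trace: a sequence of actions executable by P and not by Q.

c

P's transition system — 3 states:
  u0 = c.(b.0 | 0\{a}) → -c-> u1
  u1 = b.0 | 0\{a} → -b-> u2
  u2 = 0 | 0\{a} → deadlocked
Q's transition system — 3 states:
  v0 = a.(b.0 | 0\{a}) → -a-> v1
  v1 = b.0 | 0\{a} → -b-> v2
  v2 = 0 | 0\{a} → deadlocked
Run σ = ⟨c⟩ on P: start {u0}
  [1] c ⇒ {u1}
  ✓ P
Run σ = ⟨c⟩ on Q: start {v0}
  [1] c ⇒ ∅ (Q stuck)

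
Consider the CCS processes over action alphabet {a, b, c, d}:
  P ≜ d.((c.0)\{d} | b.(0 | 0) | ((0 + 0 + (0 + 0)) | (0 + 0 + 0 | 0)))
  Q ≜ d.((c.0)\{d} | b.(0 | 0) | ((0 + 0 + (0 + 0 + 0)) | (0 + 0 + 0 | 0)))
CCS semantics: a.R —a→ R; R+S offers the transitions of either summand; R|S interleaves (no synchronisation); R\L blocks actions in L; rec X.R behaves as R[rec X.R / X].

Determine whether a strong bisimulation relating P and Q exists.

YES

P's transition system — 5 states:
  m0 = d.((c.0)\{d} | b.(0 | 0) | ((0 + 0 + (0 + 0)) | (0 + 0 + 0 | 0))) ⊢ —d→ m1
  m1 = (c.0)\{d} | b.(0 | 0) | ((0 + 0 + (0 + 0)) | (0 + 0 + 0 | 0)) ⊢ —b→ m2, —c→ m3
  m2 = (c.0)\{d} | (0 | 0) | ((0 + 0 + (0 + 0)) | (0 + 0 + 0 | 0)) ⊢ —c→ m4
  m3 = 0\{d} | b.(0 | 0) | ((0 + 0 + (0 + 0)) | (0 + 0 + 0 | 0)) ⊢ —b→ m4
  m4 = 0\{d} | (0 | 0) | ((0 + 0 + (0 + 0)) | (0 + 0 + 0 | 0)) ⊢ (no moves)
Q's transition system — 5 states:
  n0 = d.((c.0)\{d} | b.(0 | 0) | ((0 + 0 + (0 + 0 + 0)) | (0 + 0 + 0 | 0))) ⊢ —d→ n1
  n1 = (c.0)\{d} | b.(0 | 0) | ((0 + 0 + (0 + 0 + 0)) | (0 + 0 + 0 | 0)) ⊢ —b→ n2, —c→ n3
  n2 = (c.0)\{d} | (0 | 0) | ((0 + 0 + (0 + 0 + 0)) | (0 + 0 + 0 | 0)) ⊢ —c→ n4
  n3 = 0\{d} | b.(0 | 0) | ((0 + 0 + (0 + 0 + 0)) | (0 + 0 + 0 | 0)) ⊢ —b→ n4
  n4 = 0\{d} | (0 | 0) | ((0 + 0 + (0 + 0 + 0)) | (0 + 0 + 0 | 0)) ⊢ (no moves)
Partition-refinement fixed point:
  B0 = {m0, n0}
  B1 = {m1, n1}
  B2 = {m3, n3}
  B3 = {m4, n4}
  B4 = {m2, n2}
m0 ∈ B0, n0 ∈ B0 → same block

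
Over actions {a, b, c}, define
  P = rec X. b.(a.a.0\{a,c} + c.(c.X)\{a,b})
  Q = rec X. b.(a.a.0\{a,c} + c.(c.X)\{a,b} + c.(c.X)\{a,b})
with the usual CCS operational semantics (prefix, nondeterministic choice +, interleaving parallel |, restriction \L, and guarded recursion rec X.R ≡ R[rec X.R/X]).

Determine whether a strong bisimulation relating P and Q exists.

LTS(P): 6 reachable states
  p0 = rec X. b.(a.a.0\{a,c} + c.(c.X)\{a,b}) has moves -b-> p1
  p1 = a.a.0\{a,c} + c.(c.(rec X. b.(a.a.0\{a,c} + c.(c.X)\{a,b})))\{a,b} has moves -a-> p2, -c-> p3
  p2 = a.0\{a,c} has moves -a-> p4
  p3 = (c.(rec X. b.(a.a.0\{a,c} + c.(c.X)\{a,b})))\{a,b} has moves -c-> p5
  p4 = 0\{a,c} has moves deadlocked
  p5 = (rec X. b.(a.a.0\{a,c} + c.(c.X)\{a,b}))\{a,b} has moves deadlocked
LTS(Q): 6 reachable states
  q0 = rec X. b.(a.a.0\{a,c} + c.(c.X)\{a,b} + c.(c.X)\{a,b}) has moves -b-> q1
  q1 = a.a.0\{a,c} + c.(c.(rec X. b.(a.a.0\{a,c} + c.(c.X)\{a,b} + c.(c.X)\{a,b})))\{a,b} + c.(c.(rec X. b.(a.a.0\{a,c} + c.(c.X)\{a,b} + c.(c.X)\{a,b})))\{a,b} has moves -a-> q2, -c-> q3
  q2 = a.0\{a,c} has moves -a-> q4
  q3 = (c.(rec X. b.(a.a.0\{a,c} + c.(c.X)\{a,b} + c.(c.X)\{a,b})))\{a,b} has moves -c-> q5
  q4 = 0\{a,c} has moves deadlocked
  q5 = (rec X. b.(a.a.0\{a,c} + c.(c.X)\{a,b} + c.(c.X)\{a,b}))\{a,b} has moves deadlocked
Bisimilarity quotient blocks:
  B0 = {p0, q0}
  B1 = {p1, q1}
  B2 = {p2, q2}
  B3 = {p4, p5, q4, q5}
  B4 = {p3, q3}
p0 ∈ B0, q0 ∈ B0 → same block

YES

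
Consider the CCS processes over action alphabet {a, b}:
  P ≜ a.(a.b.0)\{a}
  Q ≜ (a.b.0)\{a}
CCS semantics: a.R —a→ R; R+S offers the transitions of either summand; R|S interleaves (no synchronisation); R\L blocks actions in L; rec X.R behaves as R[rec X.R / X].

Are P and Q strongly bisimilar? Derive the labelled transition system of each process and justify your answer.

NO

LTS(P): 2 reachable states
  p0 = a.(a.b.0)\{a} has moves —a→ p1
  p1 = (a.b.0)\{a} has moves ∅
LTS(Q): 1 reachable states
  q0 = (a.b.0)\{a} has moves ∅
Coarsest stable partition (strong bisimilarity classes):
  B0 = {p0}
  B1 = {p1, q0}
p0 ∈ B0, q0 ∈ B1 → different blocks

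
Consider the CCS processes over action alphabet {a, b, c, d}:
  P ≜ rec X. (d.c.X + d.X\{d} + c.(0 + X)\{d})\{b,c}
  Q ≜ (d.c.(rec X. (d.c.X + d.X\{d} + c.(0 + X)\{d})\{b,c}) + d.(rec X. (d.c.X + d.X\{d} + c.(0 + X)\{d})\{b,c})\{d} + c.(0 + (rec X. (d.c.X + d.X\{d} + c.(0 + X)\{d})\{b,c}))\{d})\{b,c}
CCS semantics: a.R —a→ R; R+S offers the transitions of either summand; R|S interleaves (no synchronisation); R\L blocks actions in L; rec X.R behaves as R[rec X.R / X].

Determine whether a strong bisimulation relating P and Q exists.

YES

Reachable graph of P (3 states):
  p0 = rec X. (d.c.X + d.X\{d} + c.(0 + X)\{d})\{b,c} → =d=> p1, =d=> p2
  p1 = (c.(rec X. (d.c.X + d.X\{d} + c.(0 + X)\{d})\{b,c}))\{b,c} → ∅
  p2 = (rec X. (d.c.X + d.X\{d} + c.(0 + X)\{d})\{b,c})\{d}\{b,c} → ∅
Reachable graph of Q (3 states):
  q0 = (d.c.(rec X. (d.c.X + d.X\{d} + c.(0 + X)\{d})\{b,c}) + d.(rec X. (d.c.X + d.X\{d} + c.(0 + X)\{d})\{b,c})\{d} + c.(0 + (rec X. (d.c.X + d.X\{d} + c.(0 + X)\{d})\{b,c}))\{d})\{b,c} → =d=> q1, =d=> q2
  q1 = (c.(rec X. (d.c.X + d.X\{d} + c.(0 + X)\{d})\{b,c}))\{b,c} → ∅
  q2 = (rec X. (d.c.X + d.X\{d} + c.(0 + X)\{d})\{b,c})\{d}\{b,c} → ∅
Partition-refinement fixed point:
  B0 = {p0, q0}
  B1 = {p1, p2, q1, q2}
p0 ∈ B0, q0 ∈ B0 → same block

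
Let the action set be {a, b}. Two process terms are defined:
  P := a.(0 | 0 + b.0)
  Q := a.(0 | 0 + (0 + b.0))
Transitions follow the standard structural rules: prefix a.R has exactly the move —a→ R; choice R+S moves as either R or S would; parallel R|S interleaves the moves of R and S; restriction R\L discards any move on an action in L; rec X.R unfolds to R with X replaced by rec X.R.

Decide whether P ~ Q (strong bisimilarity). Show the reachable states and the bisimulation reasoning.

LTS(P): 3 reachable states
  u0 = a.(0 | 0 + b.0) ⊢ ··a··> u1
  u1 = 0 | 0 + b.0 ⊢ ··b··> u2
  u2 = 0 ⊢ deadlocked
LTS(Q): 3 reachable states
  v0 = a.(0 | 0 + (0 + b.0)) ⊢ ··a··> v1
  v1 = 0 | 0 + (0 + b.0) ⊢ ··b··> v2
  v2 = 0 ⊢ deadlocked
Partition-refinement fixed point:
  B0 = {u0, v0}
  B1 = {u1, v1}
  B2 = {u2, v2}
u0 ∈ B0, v0 ∈ B0 → same block

P ~ Q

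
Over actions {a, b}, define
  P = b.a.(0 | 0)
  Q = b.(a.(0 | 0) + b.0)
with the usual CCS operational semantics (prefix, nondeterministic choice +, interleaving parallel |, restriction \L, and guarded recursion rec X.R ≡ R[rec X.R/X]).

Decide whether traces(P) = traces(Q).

P's transition system — 3 states:
  p0 = b.a.(0 | 0) | —b→ p1
  p1 = a.(0 | 0) | —a→ p2
  p2 = 0 | 0 | ∅
Q's transition system — 4 states:
  q0 = b.(a.(0 | 0) + b.0) | —b→ q1
  q1 = a.(0 | 0) + b.0 | —a→ q2, —b→ q3
  q2 = 0 | 0 | ∅
  q3 = 0 | ∅
Trace ⟨bb⟩ through Q, begin at {q0}:
  after b @ step 1: {q1}
  after b @ step 2: {q3}
  — Q admits the full trace.
Trace ⟨bb⟩ through P, begin at {p0}:
  after b @ step 1: {p1}
  after b @ step 2: ∅ (P stuck)

trace-distinct — witness ⟨bb⟩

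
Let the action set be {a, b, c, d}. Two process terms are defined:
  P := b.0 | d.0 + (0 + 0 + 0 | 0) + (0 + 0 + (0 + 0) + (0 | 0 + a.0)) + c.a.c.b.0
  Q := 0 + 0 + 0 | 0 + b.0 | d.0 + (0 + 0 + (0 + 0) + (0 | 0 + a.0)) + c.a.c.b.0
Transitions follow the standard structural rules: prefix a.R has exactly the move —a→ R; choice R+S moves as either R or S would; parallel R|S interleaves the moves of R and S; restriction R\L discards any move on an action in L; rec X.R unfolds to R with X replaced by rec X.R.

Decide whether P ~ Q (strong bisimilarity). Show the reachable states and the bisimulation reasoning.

P's transition system — 8 states:
  p0 = b.0 | d.0 + (0 + 0 + 0 | 0) + (0 + 0 + (0 + 0) + (0 | 0 + a.0)) + c.a.c.b.0 → —a→ p1, —b→ p2, —c→ p3, —d→ p4
  p1 = 0 → ∅
  p2 = 0 | d.0 → —d→ p5
  p3 = a.c.b.0 → —a→ p6
  p4 = b.0 | 0 → —b→ p5
  p5 = 0 | 0 → ∅
  p6 = c.b.0 → —c→ p7
  p7 = b.0 → —b→ p1
Q's transition system — 8 states:
  q0 = 0 + 0 + 0 | 0 + b.0 | d.0 + (0 + 0 + (0 + 0) + (0 | 0 + a.0)) + c.a.c.b.0 → —a→ q1, —b→ q2, —c→ q3, —d→ q4
  q1 = 0 → ∅
  q2 = 0 | d.0 → —d→ q5
  q3 = a.c.b.0 → —a→ q6
  q4 = b.0 | 0 → —b→ q5
  q5 = 0 | 0 → ∅
  q6 = c.b.0 → —c→ q7
  q7 = b.0 → —b→ q1
Bisimilarity quotient blocks:
  B0 = {p0, q0}
  B1 = {p1, p5, q1, q5}
  B2 = {p4, p7, q4, q7}
  B3 = {p2, q2}
  B4 = {p3, q3}
  B5 = {p6, q6}
p0 ∈ B0, q0 ∈ B0 → same block

bisimilar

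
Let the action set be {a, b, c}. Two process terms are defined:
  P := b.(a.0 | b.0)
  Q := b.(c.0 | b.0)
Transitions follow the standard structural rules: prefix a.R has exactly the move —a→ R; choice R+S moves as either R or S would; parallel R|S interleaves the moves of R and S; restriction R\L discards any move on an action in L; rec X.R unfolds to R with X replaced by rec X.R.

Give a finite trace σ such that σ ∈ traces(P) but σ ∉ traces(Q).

ba

Reachable graph of P (5 states):
  p0 = b.(a.0 | b.0) has moves --b--▸ p1
  p1 = a.0 | b.0 has moves --a--▸ p2, --b--▸ p3
  p2 = 0 | b.0 has moves --b--▸ p4
  p3 = a.0 | 0 has moves --a--▸ p4
  p4 = 0 | 0 has moves deadlocked
Reachable graph of Q (5 states):
  q0 = b.(c.0 | b.0) has moves --b--▸ q1
  q1 = c.0 | b.0 has moves --b--▸ q2, --c--▸ q3
  q2 = c.0 | 0 has moves --c--▸ q4
  q3 = 0 | b.0 has moves --b--▸ q4
  q4 = 0 | 0 has moves deadlocked
Executing ba from P (initial set {p0}):
  after b @ step 1: {p1}
  after a @ step 2: {p2}
  P completes σ.
Executing ba from Q (initial set {q0}):
  after b @ step 1: {q1}
  after a @ step 2: ∅  — Q cannot continue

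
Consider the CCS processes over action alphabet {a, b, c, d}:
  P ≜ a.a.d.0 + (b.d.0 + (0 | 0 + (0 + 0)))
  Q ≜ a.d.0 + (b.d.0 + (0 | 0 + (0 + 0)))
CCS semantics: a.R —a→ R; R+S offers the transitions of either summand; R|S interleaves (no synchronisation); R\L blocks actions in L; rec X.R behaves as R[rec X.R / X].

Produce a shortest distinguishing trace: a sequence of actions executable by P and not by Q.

Reachable graph of P (4 states):
  p0 = a.a.d.0 + (b.d.0 + (0 | 0 + (0 + 0))) → -a-> p1, -b-> p2
  p1 = a.d.0 → -a-> p2
  p2 = d.0 → -d-> p3
  p3 = 0 → (no moves)
Reachable graph of Q (3 states):
  q0 = a.d.0 + (b.d.0 + (0 | 0 + (0 + 0))) → -a-> q1, -b-> q1
  q1 = d.0 → -d-> q2
  q2 = 0 → (no moves)
Trace ⟨aa⟩ through P, begin at {p0}:
  step 1 (a): {p1}
  step 2 (a): {p2}
  ✓ P
Trace ⟨aa⟩ through Q, begin at {q0}:
  step 1 (a): {q1}
  step 2 (a): no successor for Q

aa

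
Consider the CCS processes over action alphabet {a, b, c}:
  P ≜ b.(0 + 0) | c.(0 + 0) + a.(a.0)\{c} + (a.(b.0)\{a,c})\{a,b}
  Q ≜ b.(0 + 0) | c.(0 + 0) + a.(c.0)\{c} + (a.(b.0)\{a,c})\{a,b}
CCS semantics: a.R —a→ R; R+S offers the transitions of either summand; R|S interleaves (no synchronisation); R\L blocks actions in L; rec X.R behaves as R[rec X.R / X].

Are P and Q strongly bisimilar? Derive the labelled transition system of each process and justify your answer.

NO

LTS(P): 6 reachable states
  m0 = b.(0 + 0) | c.(0 + 0) + a.(a.0)\{c} + (a.(b.0)\{a,c})\{a,b} has moves =a=> m1, =b=> m2, =c=> m3
  m1 = (a.0)\{c} has moves =a=> m4
  m2 = (0 + 0) | c.(0 + 0) has moves =c=> m5
  m3 = b.(0 + 0) | (0 + 0) has moves =b=> m5
  m4 = 0\{c} has moves ·
  m5 = (0 + 0) | (0 + 0) has moves ·
LTS(Q): 5 reachable states
  n0 = b.(0 + 0) | c.(0 + 0) + a.(c.0)\{c} + (a.(b.0)\{a,c})\{a,b} has moves =a=> n1, =b=> n2, =c=> n3
  n1 = (c.0)\{c} has moves ·
  n2 = (0 + 0) | c.(0 + 0) has moves =c=> n4
  n3 = b.(0 + 0) | (0 + 0) has moves =b=> n4
  n4 = (0 + 0) | (0 + 0) has moves ·
Bisimilarity quotient blocks:
  B0 = {m0}
  B1 = {m3, n3}
  B2 = {m4, m5, n1, n4}
  B3 = {m2, n2}
  B4 = {m1}
  B5 = {n0}
m0 ∈ B0, n0 ∈ B5 → different blocks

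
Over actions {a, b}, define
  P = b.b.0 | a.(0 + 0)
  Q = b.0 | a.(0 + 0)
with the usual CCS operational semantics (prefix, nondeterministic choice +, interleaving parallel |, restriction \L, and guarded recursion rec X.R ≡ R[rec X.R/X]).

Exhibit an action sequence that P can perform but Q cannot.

P's transition system — 6 states:
  s0 = b.b.0 | a.(0 + 0) | ··a··> s1, ··b··> s2
  s1 = b.b.0 | (0 + 0) | ··b··> s3
  s2 = b.0 | a.(0 + 0) | ··a··> s3, ··b··> s4
  s3 = b.0 | (0 + 0) | ··b··> s5
  s4 = 0 | a.(0 + 0) | ··a··> s5
  s5 = 0 | (0 + 0) | deadlocked
Q's transition system — 4 states:
  t0 = b.0 | a.(0 + 0) | ··a··> t1, ··b··> t2
  t1 = b.0 | (0 + 0) | ··b··> t3
  t2 = 0 | a.(0 + 0) | ··a··> t3
  t3 = 0 | (0 + 0) | deadlocked
Run σ = ⟨bb⟩ on P: start {s0}
  after b @ step 1: {s2}
  after b @ step 2: {s4}
  P completes σ.
Run σ = ⟨bb⟩ on Q: start {t0}
  after b @ step 1: {t2}
  after b @ step 2: ∅ (Q stuck)

bb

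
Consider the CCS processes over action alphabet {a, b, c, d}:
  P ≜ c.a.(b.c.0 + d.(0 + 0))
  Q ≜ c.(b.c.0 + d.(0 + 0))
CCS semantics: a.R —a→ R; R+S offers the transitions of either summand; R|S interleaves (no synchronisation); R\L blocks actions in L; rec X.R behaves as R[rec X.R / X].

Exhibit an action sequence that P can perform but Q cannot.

LTS(P): 6 reachable states
  s0 = c.a.(b.c.0 + d.(0 + 0)) ⊢ ··c··> s1
  s1 = a.(b.c.0 + d.(0 + 0)) ⊢ ··a··> s2
  s2 = b.c.0 + d.(0 + 0) ⊢ ··b··> s3, ··d··> s4
  s3 = c.0 ⊢ ··c··> s5
  s4 = 0 + 0 ⊢ deadlocked
  s5 = 0 ⊢ deadlocked
LTS(Q): 5 reachable states
  t0 = c.(b.c.0 + d.(0 + 0)) ⊢ ··c··> t1
  t1 = b.c.0 + d.(0 + 0) ⊢ ··b··> t2, ··d··> t3
  t2 = c.0 ⊢ ··c··> t4
  t3 = 0 + 0 ⊢ deadlocked
  t4 = 0 ⊢ deadlocked
Trace ⟨ca⟩ through P, begin at {s0}:
  after c @ step 1: {s1}
  after a @ step 2: {s2}
  P completes σ.
Trace ⟨ca⟩ through Q, begin at {t0}:
  after c @ step 1: {t1}
  after a @ step 2: ∅  — Q cannot continue

ca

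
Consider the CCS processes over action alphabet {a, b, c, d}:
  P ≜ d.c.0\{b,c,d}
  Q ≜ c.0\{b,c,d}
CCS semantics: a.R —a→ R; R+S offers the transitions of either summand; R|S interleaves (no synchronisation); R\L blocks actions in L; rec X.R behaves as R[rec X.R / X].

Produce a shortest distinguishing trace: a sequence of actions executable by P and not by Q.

LTS(P): 3 reachable states
  s0 = d.c.0\{b,c,d} has moves --d--▸ s1
  s1 = c.0\{b,c,d} has moves --c--▸ s2
  s2 = 0\{b,c,d} has moves ∅
LTS(Q): 2 reachable states
  t0 = c.0\{b,c,d} has moves --c--▸ t1
  t1 = 0\{b,c,d} has moves ∅
Trace ⟨d⟩ through P, begin at {s0}:
  [1] d ⇒ {s1}
  ✓ P
Trace ⟨d⟩ through Q, begin at {t0}:
  [1] d ⇒ ∅  — Q cannot continue

d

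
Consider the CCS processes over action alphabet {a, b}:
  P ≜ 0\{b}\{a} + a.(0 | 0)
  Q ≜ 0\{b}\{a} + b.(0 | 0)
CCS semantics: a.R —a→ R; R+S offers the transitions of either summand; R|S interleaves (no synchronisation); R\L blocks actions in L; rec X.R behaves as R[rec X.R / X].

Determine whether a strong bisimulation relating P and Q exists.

Reachable graph of P (2 states):
  s0 = 0\{b}\{a} + a.(0 | 0) → ··a··> s1
  s1 = 0 | 0 → stopped
Reachable graph of Q (2 states):
  t0 = 0\{b}\{a} + b.(0 | 0) → ··b··> t1
  t1 = 0 | 0 → stopped
Coarsest stable partition (strong bisimilarity classes):
  B0 = {s0}
  B1 = {s1, t1}
  B2 = {t0}
s0 ∈ B0, t0 ∈ B2 → different blocks

NO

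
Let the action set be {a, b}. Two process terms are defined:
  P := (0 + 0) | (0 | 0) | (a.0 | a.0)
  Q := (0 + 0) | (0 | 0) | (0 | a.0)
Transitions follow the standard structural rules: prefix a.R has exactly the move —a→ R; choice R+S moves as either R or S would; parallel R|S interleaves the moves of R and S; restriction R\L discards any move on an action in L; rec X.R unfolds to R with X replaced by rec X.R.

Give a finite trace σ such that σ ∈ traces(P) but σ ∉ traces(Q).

aa

Reachable graph of P (4 states):
  m0 = (0 + 0) | (0 | 0) | (a.0 | a.0) ⊢ ··a··> m1, ··a··> m2
  m1 = (0 + 0) | (0 | 0) | (0 | a.0) ⊢ ··a··> m3
  m2 = (0 + 0) | (0 | 0) | (a.0 | 0) ⊢ ··a··> m3
  m3 = (0 + 0) | (0 | 0) | (0 | 0) ⊢ ·
Reachable graph of Q (2 states):
  n0 = (0 + 0) | (0 | 0) | (0 | a.0) ⊢ ··a··> n1
  n1 = (0 + 0) | (0 | 0) | (0 | 0) ⊢ ·
Run σ = ⟨aa⟩ on P: start {m0}
  [1] a ⇒ {m1, m2}
  [2] a ⇒ {m3}
  P completes σ.
Run σ = ⟨aa⟩ on Q: start {n0}
  [1] a ⇒ {n1}
  [2] a ⇒ ∅  — Q cannot continue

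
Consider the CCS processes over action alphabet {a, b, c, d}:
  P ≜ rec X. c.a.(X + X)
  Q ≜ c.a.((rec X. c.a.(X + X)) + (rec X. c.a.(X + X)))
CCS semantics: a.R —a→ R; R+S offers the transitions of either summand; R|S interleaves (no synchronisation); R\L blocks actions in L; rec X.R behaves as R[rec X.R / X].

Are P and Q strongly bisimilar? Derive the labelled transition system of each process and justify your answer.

bisimilar

LTS(P): 3 reachable states
  p0 = rec X. c.a.(X + X) :: =c=> p1
  p1 = a.((rec X. c.a.(X + X)) + (rec X. c.a.(X + X))) :: =a=> p2
  p2 = (rec X. c.a.(X + X)) + (rec X. c.a.(X + X)) :: =c=> p1
LTS(Q): 3 reachable states
  q0 = c.a.((rec X. c.a.(X + X)) + (rec X. c.a.(X + X))) :: =c=> q1
  q1 = a.((rec X. c.a.(X + X)) + (rec X. c.a.(X + X))) :: =a=> q2
  q2 = (rec X. c.a.(X + X)) + (rec X. c.a.(X + X)) :: =c=> q1
Partition-refinement fixed point:
  B0 = {p0, p2, q0, q2}
  B1 = {p1, q1}
p0 ∈ B0, q0 ∈ B0 → same block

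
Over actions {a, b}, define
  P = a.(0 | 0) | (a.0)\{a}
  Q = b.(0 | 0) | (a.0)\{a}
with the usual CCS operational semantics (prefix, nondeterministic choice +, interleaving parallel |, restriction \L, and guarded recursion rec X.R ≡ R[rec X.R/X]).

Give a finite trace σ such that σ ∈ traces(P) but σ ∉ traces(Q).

Reachable graph of P (2 states):
  s0 = a.(0 | 0) | (a.0)\{a} | --a--▸ s1
  s1 = 0 | 0 | (a.0)\{a} | (no moves)
Reachable graph of Q (2 states):
  t0 = b.(0 | 0) | (a.0)\{a} | --b--▸ t1
  t1 = 0 | 0 | (a.0)\{a} | (no moves)
Trace ⟨a⟩ through P, begin at {s0}:
  after a @ step 1: {s1}
  — P admits the full trace.
Trace ⟨a⟩ through Q, begin at {t0}:
  after a @ step 1: ∅  — Q cannot continue

a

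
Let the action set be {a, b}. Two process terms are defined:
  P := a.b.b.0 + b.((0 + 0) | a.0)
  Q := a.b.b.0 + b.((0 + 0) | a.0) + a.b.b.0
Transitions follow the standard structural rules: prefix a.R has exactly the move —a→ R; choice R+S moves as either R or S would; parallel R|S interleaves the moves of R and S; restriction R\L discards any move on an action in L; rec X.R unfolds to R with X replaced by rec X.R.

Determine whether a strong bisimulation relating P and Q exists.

bisimilar

Reachable graph of P (6 states):
  s0 = a.b.b.0 + b.((0 + 0) | a.0) | =a=> s1, =b=> s2
  s1 = b.b.0 | =b=> s3
  s2 = (0 + 0) | a.0 | =a=> s4
  s3 = b.0 | =b=> s5
  s4 = (0 + 0) | 0 | stopped
  s5 = 0 | stopped
Reachable graph of Q (6 states):
  t0 = a.b.b.0 + b.((0 + 0) | a.0) + a.b.b.0 | =a=> t1, =b=> t2
  t1 = b.b.0 | =b=> t3
  t2 = (0 + 0) | a.0 | =a=> t4
  t3 = b.0 | =b=> t5
  t4 = (0 + 0) | 0 | stopped
  t5 = 0 | stopped
Bisimilarity quotient blocks:
  B0 = {s0, t0}
  B1 = {s2, t2}
  B2 = {s4, s5, t4, t5}
  B3 = {s1, t1}
  B4 = {s3, t3}
s0 ∈ B0, t0 ∈ B0 → same block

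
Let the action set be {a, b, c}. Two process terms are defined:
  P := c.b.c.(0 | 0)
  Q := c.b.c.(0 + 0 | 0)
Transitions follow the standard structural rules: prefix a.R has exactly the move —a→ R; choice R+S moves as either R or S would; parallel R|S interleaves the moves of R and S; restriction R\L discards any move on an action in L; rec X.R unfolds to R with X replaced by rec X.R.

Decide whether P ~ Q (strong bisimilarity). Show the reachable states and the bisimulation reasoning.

LTS(P): 4 reachable states
  m0 = c.b.c.(0 | 0) | --c--▸ m1
  m1 = b.c.(0 | 0) | --b--▸ m2
  m2 = c.(0 | 0) | --c--▸ m3
  m3 = 0 | 0 | deadlocked
LTS(Q): 4 reachable states
  n0 = c.b.c.(0 + 0 | 0) | --c--▸ n1
  n1 = b.c.(0 + 0 | 0) | --b--▸ n2
  n2 = c.(0 + 0 | 0) | --c--▸ n3
  n3 = 0 + 0 | 0 | deadlocked
Coarsest stable partition (strong bisimilarity classes):
  B0 = {m0, n0}
  B1 = {m1, n1}
  B2 = {m2, n2}
  B3 = {m3, n3}
m0 ∈ B0, n0 ∈ B0 → same block

bisimilar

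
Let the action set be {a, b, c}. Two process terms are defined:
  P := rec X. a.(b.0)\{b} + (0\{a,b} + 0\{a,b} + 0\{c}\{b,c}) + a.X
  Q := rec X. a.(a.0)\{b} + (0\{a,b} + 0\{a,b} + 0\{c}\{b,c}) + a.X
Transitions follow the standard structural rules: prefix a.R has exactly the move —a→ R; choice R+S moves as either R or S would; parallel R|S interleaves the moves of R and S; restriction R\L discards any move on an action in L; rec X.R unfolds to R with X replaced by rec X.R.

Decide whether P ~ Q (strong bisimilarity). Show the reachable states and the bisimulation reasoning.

P's transition system — 2 states:
  p0 = rec X. a.(b.0)\{b} + (0\{a,b} + 0\{a,b} + 0\{c}\{b,c}) + a.X | =a=> p0, =a=> p1
  p1 = (b.0)\{b} | deadlocked
Q's transition system — 3 states:
  q0 = rec X. a.(a.0)\{b} + (0\{a,b} + 0\{a,b} + 0\{c}\{b,c}) + a.X | =a=> q0, =a=> q1
  q1 = (a.0)\{b} | =a=> q2
  q2 = 0\{b} | deadlocked
Coarsest stable partition (strong bisimilarity classes):
  B0 = {p0}
  B1 = {p1, q2}
  B2 = {q0}
  B3 = {q1}
p0 ∈ B0, q0 ∈ B2 → different blocks

NO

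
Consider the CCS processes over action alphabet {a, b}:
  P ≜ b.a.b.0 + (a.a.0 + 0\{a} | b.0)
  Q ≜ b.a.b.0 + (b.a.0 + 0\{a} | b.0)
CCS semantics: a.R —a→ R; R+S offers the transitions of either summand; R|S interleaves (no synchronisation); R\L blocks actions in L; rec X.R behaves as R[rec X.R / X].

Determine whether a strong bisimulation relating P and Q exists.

not bisimilar

P's transition system — 6 states:
  u0 = b.a.b.0 + (a.a.0 + 0\{a} | b.0) :: --a--▸ u1, --b--▸ u2, --b--▸ u3
  u1 = a.0 :: --a--▸ u4
  u2 = 0\{a} | 0 :: ·
  u3 = a.b.0 :: --a--▸ u5
  u4 = 0 :: ·
  u5 = b.0 :: --b--▸ u4
Q's transition system — 6 states:
  v0 = b.a.b.0 + (b.a.0 + 0\{a} | b.0) :: --b--▸ v1, --b--▸ v2, --b--▸ v3
  v1 = 0\{a} | 0 :: ·
  v2 = a.0 :: --a--▸ v4
  v3 = a.b.0 :: --a--▸ v5
  v4 = 0 :: ·
  v5 = b.0 :: --b--▸ v4
Bisimilarity quotient blocks:
  B0 = {u0}
  B1 = {u2, u4, v1, v4}
  B2 = {u3, v3}
  B3 = {u5, v5}
  B4 = {u1, v2}
  B5 = {v0}
u0 ∈ B0, v0 ∈ B5 → different blocks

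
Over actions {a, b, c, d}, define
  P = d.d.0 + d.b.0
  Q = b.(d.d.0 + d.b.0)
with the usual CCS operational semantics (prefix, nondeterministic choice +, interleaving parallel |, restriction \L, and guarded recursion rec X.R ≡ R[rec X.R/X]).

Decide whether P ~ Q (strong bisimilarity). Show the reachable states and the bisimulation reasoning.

not bisimilar

LTS(P): 4 reachable states
  p0 = d.d.0 + d.b.0 → --d--▸ p1, --d--▸ p2
  p1 = b.0 → --b--▸ p3
  p2 = d.0 → --d--▸ p3
  p3 = 0 → ·
LTS(Q): 5 reachable states
  q0 = b.(d.d.0 + d.b.0) → --b--▸ q1
  q1 = d.d.0 + d.b.0 → --d--▸ q2, --d--▸ q3
  q2 = b.0 → --b--▸ q4
  q3 = d.0 → --d--▸ q4
  q4 = 0 → ·
Partition-refinement fixed point:
  B0 = {p0, q1}
  B1 = {p2, q3}
  B2 = {p3, q4}
  B3 = {p1, q2}
  B4 = {q0}
p0 ∈ B0, q0 ∈ B4 → different blocks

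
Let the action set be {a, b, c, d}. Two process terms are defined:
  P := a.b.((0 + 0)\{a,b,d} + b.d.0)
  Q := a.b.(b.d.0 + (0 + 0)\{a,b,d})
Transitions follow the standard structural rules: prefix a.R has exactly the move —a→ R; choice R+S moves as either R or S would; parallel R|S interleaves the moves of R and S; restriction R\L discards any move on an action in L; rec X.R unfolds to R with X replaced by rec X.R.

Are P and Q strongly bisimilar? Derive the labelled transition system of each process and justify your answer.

P's transition system — 5 states:
  p0 = a.b.((0 + 0)\{a,b,d} + b.d.0) :: —a→ p1
  p1 = b.((0 + 0)\{a,b,d} + b.d.0) :: —b→ p2
  p2 = (0 + 0)\{a,b,d} + b.d.0 :: —b→ p3
  p3 = d.0 :: —d→ p4
  p4 = 0 :: ·
Q's transition system — 5 states:
  q0 = a.b.(b.d.0 + (0 + 0)\{a,b,d}) :: —a→ q1
  q1 = b.(b.d.0 + (0 + 0)\{a,b,d}) :: —b→ q2
  q2 = b.d.0 + (0 + 0)\{a,b,d} :: —b→ q3
  q3 = d.0 :: —d→ q4
  q4 = 0 :: ·
Bisimilarity quotient blocks:
  B0 = {p0, q0}
  B1 = {p1, q1}
  B2 = {p2, q2}
  B3 = {p3, q3}
  B4 = {p4, q4}
p0 ∈ B0, q0 ∈ B0 → same block

YES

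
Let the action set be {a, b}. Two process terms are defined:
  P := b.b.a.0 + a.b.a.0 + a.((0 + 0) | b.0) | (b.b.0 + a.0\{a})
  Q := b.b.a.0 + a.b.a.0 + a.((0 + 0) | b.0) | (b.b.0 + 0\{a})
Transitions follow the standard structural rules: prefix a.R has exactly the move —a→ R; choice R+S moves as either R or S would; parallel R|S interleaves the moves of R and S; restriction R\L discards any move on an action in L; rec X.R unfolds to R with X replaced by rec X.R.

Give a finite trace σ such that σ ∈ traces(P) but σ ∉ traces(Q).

aa

Reachable graph of P (15 states):
  m0 = b.b.a.0 + a.b.a.0 + a.((0 + 0) | b.0) | (b.b.0 + a.0\{a}) :: —a→ m1, —a→ m2, —a→ m3, —b→ m3, —b→ m4
  m1 = (0 + 0) | b.0 | (b.b.0 + a.0\{a}) :: —a→ m5, —b→ m6, —b→ m7
  m2 = a.((0 + 0) | b.0) | 0\{a} :: —a→ m5
  m3 = b.a.0 :: —b→ m8
  m4 = a.((0 + 0) | b.0) | b.0 :: —a→ m7, —b→ m9
  m5 = (0 + 0) | b.0 | 0\{a} :: —b→ m10
  m6 = (0 + 0) | 0 | (b.b.0 + a.0\{a}) :: —a→ m10, —b→ m11
  m7 = (0 + 0) | b.0 | b.0 :: —b→ m11, —b→ m12
  m8 = a.0 :: —a→ m13
  m9 = a.((0 + 0) | b.0) | 0 :: —a→ m12
  m10 = (0 + 0) | 0 | 0\{a} :: ∅
  m11 = (0 + 0) | 0 | b.0 :: —b→ m14
  m12 = (0 + 0) | b.0 | 0 :: —b→ m14
  m13 = 0 :: ∅
  m14 = (0 + 0) | 0 | 0 :: ∅
Reachable graph of Q (12 states):
  n0 = b.b.a.0 + a.b.a.0 + a.((0 + 0) | b.0) | (b.b.0 + 0\{a}) :: —a→ n1, —a→ n2, —b→ n2, —b→ n3
  n1 = (0 + 0) | b.0 | (b.b.0 + 0\{a}) :: —b→ n4, —b→ n5
  n2 = b.a.0 :: —b→ n6
  n3 = a.((0 + 0) | b.0) | b.0 :: —a→ n5, —b→ n7
  n4 = (0 + 0) | 0 | (b.b.0 + 0\{a}) :: —b→ n8
  n5 = (0 + 0) | b.0 | b.0 :: —b→ n8, —b→ n9
  n6 = a.0 :: —a→ n10
  n7 = a.((0 + 0) | b.0) | 0 :: —a→ n9
  n8 = (0 + 0) | 0 | b.0 :: —b→ n11
  n9 = (0 + 0) | b.0 | 0 :: —b→ n11
  n10 = 0 :: ∅
  n11 = (0 + 0) | 0 | 0 :: ∅
Executing aa from P (initial set {m0}):
  after a @ step 1: {m1, m2, m3}
  after a @ step 2: {m5}
  — P admits the full trace.
Executing aa from Q (initial set {n0}):
  after a @ step 1: {n1, n2}
  after a @ step 2: no successor for Q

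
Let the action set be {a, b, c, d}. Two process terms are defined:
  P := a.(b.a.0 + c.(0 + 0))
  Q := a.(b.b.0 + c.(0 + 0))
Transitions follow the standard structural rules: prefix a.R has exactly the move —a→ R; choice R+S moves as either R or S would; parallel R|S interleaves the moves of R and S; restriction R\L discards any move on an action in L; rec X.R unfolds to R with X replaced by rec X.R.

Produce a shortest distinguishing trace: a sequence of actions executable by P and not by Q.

P's transition system — 5 states:
  s0 = a.(b.a.0 + c.(0 + 0)) :: =a=> s1
  s1 = b.a.0 + c.(0 + 0) :: =b=> s2, =c=> s3
  s2 = a.0 :: =a=> s4
  s3 = 0 + 0 :: (no moves)
  s4 = 0 :: (no moves)
Q's transition system — 5 states:
  t0 = a.(b.b.0 + c.(0 + 0)) :: =a=> t1
  t1 = b.b.0 + c.(0 + 0) :: =b=> t2, =c=> t3
  t2 = b.0 :: =b=> t4
  t3 = 0 + 0 :: (no moves)
  t4 = 0 :: (no moves)
Executing aba from P (initial set {s0}):
  [1] a ⇒ {s1}
  [2] b ⇒ {s2}
  [3] a ⇒ {s4}
  P completes σ.
Executing aba from Q (initial set {t0}):
  [1] a ⇒ {t1}
  [2] b ⇒ {t2}
  [3] a ⇒ ∅ (Q stuck)

aba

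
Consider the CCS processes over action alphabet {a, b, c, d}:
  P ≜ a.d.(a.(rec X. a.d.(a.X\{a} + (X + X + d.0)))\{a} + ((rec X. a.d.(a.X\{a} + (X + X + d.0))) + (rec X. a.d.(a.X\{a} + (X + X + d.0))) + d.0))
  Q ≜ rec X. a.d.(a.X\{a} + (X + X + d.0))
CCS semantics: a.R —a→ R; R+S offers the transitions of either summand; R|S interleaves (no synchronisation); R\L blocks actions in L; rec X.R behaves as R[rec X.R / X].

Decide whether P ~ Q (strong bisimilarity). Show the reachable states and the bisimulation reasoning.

Reachable graph of P (5 states):
  s0 = a.d.(a.(rec X. a.d.(a.X\{a} + (X + X + d.0)))\{a} + ((rec X. a.d.(a.X\{a} + (X + X + d.0))) + (rec X. a.d.(a.X\{a} + (X + X + d.0))) + d.0)) :: --a--▸ s1
  s1 = d.(a.(rec X. a.d.(a.X\{a} + (X + X + d.0)))\{a} + ((rec X. a.d.(a.X\{a} + (X + X + d.0))) + (rec X. a.d.(a.X\{a} + (X + X + d.0))) + d.0)) :: --d--▸ s2
  s2 = a.(rec X. a.d.(a.X\{a} + (X + X + d.0)))\{a} + ((rec X. a.d.(a.X\{a} + (X + X + d.0))) + (rec X. a.d.(a.X\{a} + (X + X + d.0))) + d.0) :: --a--▸ s1, --a--▸ s3, --d--▸ s4
  s3 = (rec X. a.d.(a.X\{a} + (X + X + d.0)))\{a} :: deadlocked
  s4 = 0 :: deadlocked
Reachable graph of Q (5 states):
  t0 = rec X. a.d.(a.X\{a} + (X + X + d.0)) :: --a--▸ t1
  t1 = d.(a.(rec X. a.d.(a.X\{a} + (X + X + d.0)))\{a} + ((rec X. a.d.(a.X\{a} + (X + X + d.0))) + (rec X. a.d.(a.X\{a} + (X + X + d.0))) + d.0)) :: --d--▸ t2
  t2 = a.(rec X. a.d.(a.X\{a} + (X + X + d.0)))\{a} + ((rec X. a.d.(a.X\{a} + (X + X + d.0))) + (rec X. a.d.(a.X\{a} + (X + X + d.0))) + d.0) :: --a--▸ t1, --a--▸ t3, --d--▸ t4
  t3 = (rec X. a.d.(a.X\{a} + (X + X + d.0)))\{a} :: deadlocked
  t4 = 0 :: deadlocked
Partition-refinement fixed point:
  B0 = {s0, t0}
  B1 = {s1, t1}
  B2 = {s2, t2}
  B3 = {s3, s4, t3, t4}
s0 ∈ B0, t0 ∈ B0 → same block

YES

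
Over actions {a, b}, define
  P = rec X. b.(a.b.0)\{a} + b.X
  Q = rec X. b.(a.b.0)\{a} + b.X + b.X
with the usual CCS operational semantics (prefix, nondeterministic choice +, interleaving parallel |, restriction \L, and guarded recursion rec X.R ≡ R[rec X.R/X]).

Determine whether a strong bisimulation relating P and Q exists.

YES

P's transition system — 2 states:
  s0 = rec X. b.(a.b.0)\{a} + b.X ⊢ ··b··> s0, ··b··> s1
  s1 = (a.b.0)\{a} ⊢ ∅
Q's transition system — 2 states:
  t0 = rec X. b.(a.b.0)\{a} + b.X + b.X ⊢ ··b··> t0, ··b··> t1
  t1 = (a.b.0)\{a} ⊢ ∅
Partition-refinement fixed point:
  B0 = {s0, t0}
  B1 = {s1, t1}
s0 ∈ B0, t0 ∈ B0 → same block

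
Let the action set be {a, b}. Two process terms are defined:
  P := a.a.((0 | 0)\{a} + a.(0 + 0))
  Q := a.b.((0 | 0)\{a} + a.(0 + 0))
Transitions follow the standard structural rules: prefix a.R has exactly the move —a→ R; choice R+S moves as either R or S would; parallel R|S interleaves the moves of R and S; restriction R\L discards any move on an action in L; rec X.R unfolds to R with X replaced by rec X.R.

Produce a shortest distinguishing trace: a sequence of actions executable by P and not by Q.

aa

LTS(P): 4 reachable states
  s0 = a.a.((0 | 0)\{a} + a.(0 + 0)) | -a-> s1
  s1 = a.((0 | 0)\{a} + a.(0 + 0)) | -a-> s2
  s2 = (0 | 0)\{a} + a.(0 + 0) | -a-> s3
  s3 = 0 + 0 | stopped
LTS(Q): 4 reachable states
  t0 = a.b.((0 | 0)\{a} + a.(0 + 0)) | -a-> t1
  t1 = b.((0 | 0)\{a} + a.(0 + 0)) | -b-> t2
  t2 = (0 | 0)\{a} + a.(0 + 0) | -a-> t3
  t3 = 0 + 0 | stopped
Run σ = ⟨aa⟩ on P: start {s0}
  [1] a ⇒ {s1}
  [2] a ⇒ {s2}
  P completes σ.
Run σ = ⟨aa⟩ on Q: start {t0}
  [1] a ⇒ {t1}
  [2] a ⇒ no successor for Q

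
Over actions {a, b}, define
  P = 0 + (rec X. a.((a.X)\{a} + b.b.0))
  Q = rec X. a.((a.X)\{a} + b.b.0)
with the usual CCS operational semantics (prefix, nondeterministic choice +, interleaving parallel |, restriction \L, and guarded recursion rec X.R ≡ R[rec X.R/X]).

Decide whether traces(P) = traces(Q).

LTS(P): 4 reachable states
  m0 = 0 + (rec X. a.((a.X)\{a} + b.b.0)) has moves ··a··> m1
  m1 = (a.(rec X. a.((a.X)\{a} + b.b.0)))\{a} + b.b.0 has moves ··b··> m2
  m2 = b.0 has moves ··b··> m3
  m3 = 0 has moves deadlocked
LTS(Q): 4 reachable states
  n0 = rec X. a.((a.X)\{a} + b.b.0) has moves ··a··> n1
  n1 = (a.(rec X. a.((a.X)\{a} + b.b.0)))\{a} + b.b.0 has moves ··b··> n2
  n2 = b.0 has moves ··b··> n3
  n3 = 0 has moves deadlocked
Partition-refinement fixed point:
  B0 = {m0, n0}
  B1 = {m1, n1}
  B2 = {m2, n2}
  B3 = {m3, n3}
m0 ∈ B0, n0 ∈ B0 → same block
Bisimilar ⇒ trace-equivalent.

traces(P) = traces(Q)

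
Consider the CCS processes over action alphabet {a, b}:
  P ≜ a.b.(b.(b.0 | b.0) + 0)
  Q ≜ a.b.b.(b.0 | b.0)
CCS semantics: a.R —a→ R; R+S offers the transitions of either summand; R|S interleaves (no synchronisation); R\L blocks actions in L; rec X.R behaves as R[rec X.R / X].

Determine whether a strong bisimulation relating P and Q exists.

P's transition system — 7 states:
  m0 = a.b.(b.(b.0 | b.0) + 0) → ··a··> m1
  m1 = b.(b.(b.0 | b.0) + 0) → ··b··> m2
  m2 = b.(b.0 | b.0) + 0 → ··b··> m3
  m3 = b.0 | b.0 → ··b··> m4, ··b··> m5
  m4 = 0 | b.0 → ··b··> m6
  m5 = b.0 | 0 → ··b··> m6
  m6 = 0 | 0 → stopped
Q's transition system — 7 states:
  n0 = a.b.b.(b.0 | b.0) → ··a··> n1
  n1 = b.b.(b.0 | b.0) → ··b··> n2
  n2 = b.(b.0 | b.0) → ··b··> n3
  n3 = b.0 | b.0 → ··b··> n4, ··b··> n5
  n4 = 0 | b.0 → ··b··> n6
  n5 = b.0 | 0 → ··b··> n6
  n6 = 0 | 0 → stopped
Partition-refinement fixed point:
  B0 = {m0, n0}
  B1 = {m1, n1}
  B2 = {m2, n2}
  B3 = {m3, n3}
  B4 = {m4, m5, n4, n5}
  B5 = {m6, n6}
m0 ∈ B0, n0 ∈ B0 → same block

bisimilar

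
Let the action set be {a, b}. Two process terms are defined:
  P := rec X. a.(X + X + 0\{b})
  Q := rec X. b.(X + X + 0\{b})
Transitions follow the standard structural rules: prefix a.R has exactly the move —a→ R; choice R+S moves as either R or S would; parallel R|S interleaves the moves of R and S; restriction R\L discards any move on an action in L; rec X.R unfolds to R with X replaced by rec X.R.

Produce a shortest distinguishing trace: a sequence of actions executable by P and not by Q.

LTS(P): 2 reachable states
  m0 = rec X. a.(X + X + 0\{b}) :: —a→ m1
  m1 = (rec X. a.(X + X + 0\{b})) + (rec X. a.(X + X + 0\{b})) + 0\{b} :: —a→ m1
LTS(Q): 2 reachable states
  n0 = rec X. b.(X + X + 0\{b}) :: —b→ n1
  n1 = (rec X. b.(X + X + 0\{b})) + (rec X. b.(X + X + 0\{b})) + 0\{b} :: —b→ n1
Executing a from P (initial set {m0}):
  [1] a ⇒ {m1}
  ✓ P
Executing a from Q (initial set {n0}):
  [1] a ⇒ ∅ (Q stuck)

a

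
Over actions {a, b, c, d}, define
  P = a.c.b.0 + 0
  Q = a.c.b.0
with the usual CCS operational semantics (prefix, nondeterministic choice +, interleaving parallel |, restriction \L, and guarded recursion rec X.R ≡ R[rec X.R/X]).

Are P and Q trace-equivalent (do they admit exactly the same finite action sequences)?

YES

P's transition system — 4 states:
  m0 = a.c.b.0 + 0 :: —a→ m1
  m1 = c.b.0 :: —c→ m2
  m2 = b.0 :: —b→ m3
  m3 = 0 :: ∅
Q's transition system — 4 states:
  n0 = a.c.b.0 :: —a→ n1
  n1 = c.b.0 :: —c→ n2
  n2 = b.0 :: —b→ n3
  n3 = 0 :: ∅
Partition-refinement fixed point:
  B0 = {m0, n0}
  B1 = {m1, n1}
  B2 = {m2, n2}
  B3 = {m3, n3}
m0 ∈ B0, n0 ∈ B0 → same block
Bisimilar ⇒ trace-equivalent.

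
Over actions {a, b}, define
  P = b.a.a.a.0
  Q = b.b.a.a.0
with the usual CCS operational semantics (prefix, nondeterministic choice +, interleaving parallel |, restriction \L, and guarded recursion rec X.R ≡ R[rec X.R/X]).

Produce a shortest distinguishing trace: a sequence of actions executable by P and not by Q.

LTS(P): 5 reachable states
  s0 = b.a.a.a.0 :: -b-> s1
  s1 = a.a.a.0 :: -a-> s2
  s2 = a.a.0 :: -a-> s3
  s3 = a.0 :: -a-> s4
  s4 = 0 :: ∅
LTS(Q): 5 reachable states
  t0 = b.b.a.a.0 :: -b-> t1
  t1 = b.a.a.0 :: -b-> t2
  t2 = a.a.0 :: -a-> t3
  t3 = a.0 :: -a-> t4
  t4 = 0 :: ∅
Executing ba from P (initial set {s0}):
  step 1 (b): {s1}
  step 2 (a): {s2}
  ✓ P
Executing ba from Q (initial set {t0}):
  step 1 (b): {t1}
  step 2 (a): ∅  — Q cannot continue

ba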